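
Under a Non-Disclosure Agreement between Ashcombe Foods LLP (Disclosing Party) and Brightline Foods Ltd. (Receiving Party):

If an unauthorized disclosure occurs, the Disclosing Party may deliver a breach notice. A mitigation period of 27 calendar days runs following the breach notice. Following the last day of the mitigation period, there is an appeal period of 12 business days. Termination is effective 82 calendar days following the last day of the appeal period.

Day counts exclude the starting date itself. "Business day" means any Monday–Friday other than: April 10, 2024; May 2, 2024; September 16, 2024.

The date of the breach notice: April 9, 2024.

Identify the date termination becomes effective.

August 12, 2024

Adding 27 calendar days to April 9, 2024 gives May 6, 2024, which is the last day of the mitigation period.
The last day of the appeal period: counting 12 business days from Monday, May 6, 2024 (May 7, May 8, May 9, May 10, …, May 20, May 21, May 22, skipping weekends) reaches Wednesday, May 22, 2024.
Adding 82 calendar days to May 22, 2024 gives August 12, 2024, which is the date termination becomes effective.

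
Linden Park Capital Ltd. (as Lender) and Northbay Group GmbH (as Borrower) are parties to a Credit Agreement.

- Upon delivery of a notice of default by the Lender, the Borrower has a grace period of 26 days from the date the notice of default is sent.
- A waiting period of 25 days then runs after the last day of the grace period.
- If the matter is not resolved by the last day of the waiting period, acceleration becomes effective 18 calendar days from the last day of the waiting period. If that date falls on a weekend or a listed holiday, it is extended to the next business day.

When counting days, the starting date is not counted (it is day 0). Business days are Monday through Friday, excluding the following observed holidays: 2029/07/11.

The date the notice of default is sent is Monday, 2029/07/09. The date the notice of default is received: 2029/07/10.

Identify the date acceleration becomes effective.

The last day of the grace period: 2029/07/09 + 26 days = 2029/08/04.
Adding 25 calendar days to 2029/08/04 gives 2029/08/29, which is the last day of the waiting period.
The date acceleration becomes effective: 18 calendar days after 2029/08/29 is 2029/09/16. That falls on a Sunday, so it rolls to the next business day, Monday, 2029/09/17.

2029/09/17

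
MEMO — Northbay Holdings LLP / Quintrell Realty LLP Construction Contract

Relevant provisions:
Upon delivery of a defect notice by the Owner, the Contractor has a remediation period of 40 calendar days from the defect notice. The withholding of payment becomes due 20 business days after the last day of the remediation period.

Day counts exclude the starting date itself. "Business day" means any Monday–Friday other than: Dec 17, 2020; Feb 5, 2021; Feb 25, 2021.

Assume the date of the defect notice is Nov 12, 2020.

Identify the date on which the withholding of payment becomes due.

Jan 19, 2021

The last day of the remediation period: Nov 12, 2020 + 40 days = Dec 22, 2020.
From Tuesday, Dec 22, 2020, 20 business days (Dec 23, Dec 24, Dec 25, Dec 28, …, Jan 15, Jan 18, Jan 19, skipping weekends) brings us to Tuesday, Jan 19, 2021, which is the date on which the withholding of payment becomes due.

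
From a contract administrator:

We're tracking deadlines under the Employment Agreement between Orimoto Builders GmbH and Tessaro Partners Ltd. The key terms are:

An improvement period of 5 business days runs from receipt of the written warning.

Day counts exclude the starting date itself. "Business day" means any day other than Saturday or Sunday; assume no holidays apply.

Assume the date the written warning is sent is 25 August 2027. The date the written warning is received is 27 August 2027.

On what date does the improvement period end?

3 September 2027

From Friday, 27 August 2027, 5 business days (Aug 30, Aug 31, Sep 1, Sep 2, Sep 3, skipping weekends) brings us to Friday, 3 September 2027, which is the last day of the improvement period.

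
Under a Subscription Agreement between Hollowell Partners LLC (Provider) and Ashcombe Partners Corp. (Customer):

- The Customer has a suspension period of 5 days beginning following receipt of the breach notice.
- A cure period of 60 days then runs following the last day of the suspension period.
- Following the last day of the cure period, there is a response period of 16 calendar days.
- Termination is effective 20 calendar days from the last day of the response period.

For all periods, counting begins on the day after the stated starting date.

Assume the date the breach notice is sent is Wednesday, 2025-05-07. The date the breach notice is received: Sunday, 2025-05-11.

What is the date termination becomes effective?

Adding 5 calendar days to 2025-05-11 gives 2025-05-16, which is the last day of the suspension period.
Adding 60 calendar days to 2025-05-16 gives 2025-07-15, which is the last day of the cure period.
The last day of the response period: 16 calendar days after 2025-07-15 is 2025-07-31.
The date termination becomes effective: 20 calendar days after 2025-07-31 is 2025-08-20.

2025-08-20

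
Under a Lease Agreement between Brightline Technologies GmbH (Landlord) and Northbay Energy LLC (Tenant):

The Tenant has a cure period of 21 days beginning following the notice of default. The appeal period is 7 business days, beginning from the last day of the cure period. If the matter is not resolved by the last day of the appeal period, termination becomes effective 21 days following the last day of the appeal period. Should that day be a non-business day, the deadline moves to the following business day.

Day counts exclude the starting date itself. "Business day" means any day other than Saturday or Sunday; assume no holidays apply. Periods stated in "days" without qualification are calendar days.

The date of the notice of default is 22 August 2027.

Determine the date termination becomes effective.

Adding 21 calendar days to 22 August 2027 gives 12 September 2027, which is the last day of the cure period.
The last day of the appeal period: 7 business days after Sunday, 12 September 2027, skipping weekends — Sep 13, Sep 14, Sep 15, Sep 16, Sep 17, Sep 20, Sep 21 — lands on Tuesday, 21 September 2027.
The date termination becomes effective: 21 calendar days after 21 September 2027 is 12 October 2027. 12 October 2027 is a Tuesday, so no roll-forward applies.

12 October 2027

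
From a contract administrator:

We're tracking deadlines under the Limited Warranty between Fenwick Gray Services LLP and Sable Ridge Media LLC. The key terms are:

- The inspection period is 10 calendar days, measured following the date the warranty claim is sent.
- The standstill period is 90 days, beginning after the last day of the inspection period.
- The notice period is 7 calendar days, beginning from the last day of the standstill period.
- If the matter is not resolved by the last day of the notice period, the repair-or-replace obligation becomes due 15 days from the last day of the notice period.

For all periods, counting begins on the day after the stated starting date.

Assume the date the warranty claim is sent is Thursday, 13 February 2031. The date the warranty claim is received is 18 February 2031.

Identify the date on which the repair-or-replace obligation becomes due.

Adding 10 calendar days to 13 February 2031 gives 23 February 2031, which is the last day of the inspection period.
Adding 90 calendar days to 23 February 2031 gives 24 May 2031, which is the last day of the standstill period.
The last day of the notice period: 7 calendar days after 24 May 2031 is 31 May 2031.
The date on which the repair-or-replace obligation becomes due: 15 calendar days after 31 May 2031 is 15 June 2031.

15 June 2031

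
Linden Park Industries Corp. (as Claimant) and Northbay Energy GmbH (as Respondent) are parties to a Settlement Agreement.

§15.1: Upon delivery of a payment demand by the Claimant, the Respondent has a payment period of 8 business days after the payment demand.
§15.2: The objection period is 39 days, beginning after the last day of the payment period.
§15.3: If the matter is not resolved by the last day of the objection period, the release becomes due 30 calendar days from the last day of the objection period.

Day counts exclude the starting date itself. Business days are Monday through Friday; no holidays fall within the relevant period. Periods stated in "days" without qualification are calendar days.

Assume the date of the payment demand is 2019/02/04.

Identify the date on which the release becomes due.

The last day of the payment period: counting 8 business days from Monday, 2019/02/04 (Feb 5, Feb 6, Feb 7, Feb 8, Feb 11, Feb 12, Feb 13, Feb 14, skipping weekends) reaches Thursday, 2019/02/14.
The last day of the objection period: 2019/02/14 + 39 days = 2019/03/25.
Adding 30 calendar days to 2019/03/25 gives 2019/04/24, which is the date on which the release becomes due.

2019/04/24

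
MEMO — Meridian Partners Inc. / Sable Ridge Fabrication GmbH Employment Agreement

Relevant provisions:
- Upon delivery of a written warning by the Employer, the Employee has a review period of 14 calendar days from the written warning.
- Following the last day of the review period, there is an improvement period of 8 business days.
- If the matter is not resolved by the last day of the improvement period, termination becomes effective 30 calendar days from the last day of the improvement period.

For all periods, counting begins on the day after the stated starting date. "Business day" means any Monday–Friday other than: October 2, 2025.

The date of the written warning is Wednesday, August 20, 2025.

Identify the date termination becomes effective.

October 15, 2025

The last day of the review period: 14 calendar days after August 20, 2025 is September 3, 2025.
From Wednesday, September 3, 2025, 8 business days (Sep 4, Sep 5, Sep 8, Sep 9, Sep 10, Sep 11, Sep 12, Sep 15, skipping weekends) brings us to Monday, September 15, 2025, which is the last day of the improvement period.
The date termination becomes effective: September 15, 2025 + 30 days = October 15, 2025.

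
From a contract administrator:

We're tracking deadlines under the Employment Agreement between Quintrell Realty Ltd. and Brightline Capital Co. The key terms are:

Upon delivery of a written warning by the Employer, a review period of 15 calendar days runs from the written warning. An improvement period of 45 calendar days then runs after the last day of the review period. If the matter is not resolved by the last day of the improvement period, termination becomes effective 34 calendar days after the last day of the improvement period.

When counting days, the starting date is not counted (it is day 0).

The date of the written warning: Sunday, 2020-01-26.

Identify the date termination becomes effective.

The last day of the review period: 2020-01-26 + 15 days = 2020-02-10.
Adding 45 calendar days to 2020-02-10 gives 2020-03-26, which is the last day of the improvement period.
The date termination becomes effective: 2020-03-26 + 34 days = 2020-04-29.

2020-04-29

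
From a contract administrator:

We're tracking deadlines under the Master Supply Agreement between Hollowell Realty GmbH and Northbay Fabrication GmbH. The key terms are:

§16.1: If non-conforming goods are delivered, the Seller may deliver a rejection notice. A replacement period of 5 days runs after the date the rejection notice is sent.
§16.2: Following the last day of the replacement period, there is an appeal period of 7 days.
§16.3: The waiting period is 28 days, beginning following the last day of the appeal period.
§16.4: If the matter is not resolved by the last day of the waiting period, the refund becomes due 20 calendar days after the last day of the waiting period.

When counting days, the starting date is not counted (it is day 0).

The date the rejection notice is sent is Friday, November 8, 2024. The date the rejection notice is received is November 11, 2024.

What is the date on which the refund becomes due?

January 7, 2025

Adding 5 calendar days to November 8, 2024 gives November 13, 2024, which is the last day of the replacement period.
The last day of the appeal period: November 13, 2024 + 7 days = November 20, 2024.
The last day of the waiting period: 28 calendar days after November 20, 2024 is December 18, 2024.
Adding 20 calendar days to December 18, 2024 gives January 7, 2025, which is the date on which the refund becomes due.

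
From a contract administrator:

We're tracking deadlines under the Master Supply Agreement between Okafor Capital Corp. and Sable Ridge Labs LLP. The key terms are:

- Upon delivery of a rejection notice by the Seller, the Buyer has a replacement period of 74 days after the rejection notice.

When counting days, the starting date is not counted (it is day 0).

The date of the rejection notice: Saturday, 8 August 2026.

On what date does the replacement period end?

21 October 2026

The last day of the replacement period: 74 calendar days after 8 August 2026 is 21 October 2026.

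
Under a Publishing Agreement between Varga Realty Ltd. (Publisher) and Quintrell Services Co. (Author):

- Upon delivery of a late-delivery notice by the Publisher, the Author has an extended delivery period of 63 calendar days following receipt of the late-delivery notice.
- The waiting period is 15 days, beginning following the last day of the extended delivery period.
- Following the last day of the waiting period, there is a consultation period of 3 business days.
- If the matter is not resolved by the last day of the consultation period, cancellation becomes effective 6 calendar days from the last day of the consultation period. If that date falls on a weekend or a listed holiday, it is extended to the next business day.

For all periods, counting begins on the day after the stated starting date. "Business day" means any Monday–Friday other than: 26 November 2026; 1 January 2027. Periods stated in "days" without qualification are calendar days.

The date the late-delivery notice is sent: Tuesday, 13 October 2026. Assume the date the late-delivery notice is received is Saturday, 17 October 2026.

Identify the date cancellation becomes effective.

Adding 63 calendar days to 17 October 2026 gives 19 December 2026, which is the last day of the extended delivery period.
The last day of the waiting period: 19 December 2026 + 15 days = 3 January 2027.
The last day of the consultation period: counting 3 business days from Sunday, 3 January 2027 (Jan 4, Jan 5, Jan 6, skipping weekends) reaches Wednesday, 6 January 2027.
The date cancellation becomes effective: 6 calendar days after 6 January 2027 is 12 January 2027. 12 January 2027 is a Tuesday and is not a listed holiday, so no roll-forward applies.

12 January 2027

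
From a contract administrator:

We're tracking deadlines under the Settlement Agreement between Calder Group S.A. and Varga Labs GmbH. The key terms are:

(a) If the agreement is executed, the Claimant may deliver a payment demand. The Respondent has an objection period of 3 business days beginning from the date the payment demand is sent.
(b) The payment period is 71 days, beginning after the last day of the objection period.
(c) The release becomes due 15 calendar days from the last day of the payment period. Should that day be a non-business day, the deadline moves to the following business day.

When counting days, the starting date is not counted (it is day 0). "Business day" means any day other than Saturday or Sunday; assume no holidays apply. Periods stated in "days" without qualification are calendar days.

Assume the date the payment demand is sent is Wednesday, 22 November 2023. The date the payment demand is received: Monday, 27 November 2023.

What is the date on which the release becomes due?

21 February 2024

The last day of the objection period: 3 business days after Wednesday, 22 November 2023, skipping weekends — Nov 23, Nov 24, Nov 27 — lands on Monday, 27 November 2023.
The last day of the payment period: 71 calendar days after 27 November 2023 is 6 February 2024.
Adding 15 calendar days to 6 February 2024 gives 21 February 2024, which is the date on which the release becomes due. 21 February 2024 is a Wednesday, so no roll-forward applies.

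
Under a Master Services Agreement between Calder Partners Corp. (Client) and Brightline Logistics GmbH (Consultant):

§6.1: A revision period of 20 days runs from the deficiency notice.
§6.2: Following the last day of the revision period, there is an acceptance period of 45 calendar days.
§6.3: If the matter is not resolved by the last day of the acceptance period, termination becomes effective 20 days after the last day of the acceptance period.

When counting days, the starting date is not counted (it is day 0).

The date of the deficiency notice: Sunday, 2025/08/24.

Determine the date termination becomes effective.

The last day of the revision period: 2025/08/24 + 20 days = 2025/09/13.
The last day of the acceptance period: 2025/09/13 + 45 days = 2025/10/28.
The date termination becomes effective: 2025/10/28 + 20 days = 2025/11/17.

2025/11/17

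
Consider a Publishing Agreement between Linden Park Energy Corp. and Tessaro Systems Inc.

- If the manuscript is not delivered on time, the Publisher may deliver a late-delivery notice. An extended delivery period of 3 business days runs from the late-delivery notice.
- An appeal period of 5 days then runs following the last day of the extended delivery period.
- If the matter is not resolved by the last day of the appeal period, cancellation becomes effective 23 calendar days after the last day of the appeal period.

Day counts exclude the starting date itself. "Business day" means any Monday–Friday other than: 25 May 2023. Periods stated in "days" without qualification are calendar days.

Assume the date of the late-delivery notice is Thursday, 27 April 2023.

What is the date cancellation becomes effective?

30 May 2023

From Thursday, 27 April 2023, 3 business days (Apr 28, May 1, May 2, skipping weekends) brings us to Tuesday, 2 May 2023, which is the last day of the extended delivery period.
The last day of the appeal period: 5 calendar days after 2 May 2023 is 7 May 2023.
The date cancellation becomes effective: 7 May 2023 + 23 days = 30 May 2023.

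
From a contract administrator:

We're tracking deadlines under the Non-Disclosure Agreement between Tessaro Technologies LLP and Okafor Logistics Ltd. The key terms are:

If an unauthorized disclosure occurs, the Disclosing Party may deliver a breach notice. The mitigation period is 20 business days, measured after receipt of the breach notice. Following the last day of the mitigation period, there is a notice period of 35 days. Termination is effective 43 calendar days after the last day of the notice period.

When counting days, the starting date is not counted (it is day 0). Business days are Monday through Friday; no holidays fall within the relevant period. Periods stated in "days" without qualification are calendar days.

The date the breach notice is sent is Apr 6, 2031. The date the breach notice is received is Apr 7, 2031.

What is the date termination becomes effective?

Jul 22, 2031

From Monday, Apr 7, 2031, 20 business days (Apr 8, Apr 9, Apr 10, Apr 11, …, May 1, May 2, May 5, skipping weekends) brings us to Monday, May 5, 2031, which is the last day of the mitigation period.
The last day of the notice period: May 5, 2031 + 35 days = Jun 9, 2031.
Adding 43 calendar days to Jun 9, 2031 gives Jul 22, 2031, which is the date termination becomes effective.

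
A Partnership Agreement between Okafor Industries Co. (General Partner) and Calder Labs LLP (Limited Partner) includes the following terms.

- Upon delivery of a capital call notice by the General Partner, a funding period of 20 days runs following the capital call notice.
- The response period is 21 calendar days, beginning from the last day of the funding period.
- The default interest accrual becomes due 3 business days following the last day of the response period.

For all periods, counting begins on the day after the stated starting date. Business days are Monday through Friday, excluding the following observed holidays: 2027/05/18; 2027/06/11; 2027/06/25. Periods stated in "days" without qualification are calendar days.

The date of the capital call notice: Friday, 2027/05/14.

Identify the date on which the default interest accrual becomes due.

2027/06/30

The last day of the funding period: 20 calendar days after 2027/05/14 is 2027/06/03.
Adding 21 calendar days to 2027/06/03 gives 2027/06/24, which is the last day of the response period.
The date on which the default interest accrual becomes due: counting 3 business days from Thursday, 2027/06/24 (Jun 28, Jun 29, Jun 30, skipping weekends and the listed holiday on Jun 25) reaches Wednesday, 2027/06/30.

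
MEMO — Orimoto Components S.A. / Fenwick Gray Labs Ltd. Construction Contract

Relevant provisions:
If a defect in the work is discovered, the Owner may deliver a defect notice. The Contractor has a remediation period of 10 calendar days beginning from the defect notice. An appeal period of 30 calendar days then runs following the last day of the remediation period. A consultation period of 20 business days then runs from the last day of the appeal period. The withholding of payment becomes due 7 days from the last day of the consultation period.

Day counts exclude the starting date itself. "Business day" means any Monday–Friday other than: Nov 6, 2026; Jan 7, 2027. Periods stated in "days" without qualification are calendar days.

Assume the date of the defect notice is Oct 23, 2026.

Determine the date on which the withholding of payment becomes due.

Jan 6, 2027

The last day of the remediation period: 10 calendar days after Oct 23, 2026 is Nov 2, 2026.
Adding 30 calendar days to Nov 2, 2026 gives Dec 2, 2026, which is the last day of the appeal period.
The last day of the consultation period: counting 20 business days from Wednesday, Dec 2, 2026 (Dec 3, Dec 4, Dec 7, Dec 8, …, Dec 28, Dec 29, Dec 30, skipping weekends) reaches Wednesday, Dec 30, 2026.
The date on which the withholding of payment becomes due: 7 calendar days after Dec 30, 2026 is Jan 6, 2027.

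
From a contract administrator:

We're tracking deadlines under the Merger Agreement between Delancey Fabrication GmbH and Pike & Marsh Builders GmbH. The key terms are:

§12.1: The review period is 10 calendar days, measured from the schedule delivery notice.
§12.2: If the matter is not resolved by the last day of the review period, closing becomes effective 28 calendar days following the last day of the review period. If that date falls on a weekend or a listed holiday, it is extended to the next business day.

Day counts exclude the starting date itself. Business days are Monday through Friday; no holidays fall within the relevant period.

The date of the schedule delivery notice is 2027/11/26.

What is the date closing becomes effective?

2028/01/03

The last day of the review period: 10 calendar days after 2027/11/26 is 2027/12/06.
Adding 28 calendar days to 2027/12/06 gives 2028/01/03, which is the date closing becomes effective. 2028/01/03 is a Monday, so no roll-forward applies.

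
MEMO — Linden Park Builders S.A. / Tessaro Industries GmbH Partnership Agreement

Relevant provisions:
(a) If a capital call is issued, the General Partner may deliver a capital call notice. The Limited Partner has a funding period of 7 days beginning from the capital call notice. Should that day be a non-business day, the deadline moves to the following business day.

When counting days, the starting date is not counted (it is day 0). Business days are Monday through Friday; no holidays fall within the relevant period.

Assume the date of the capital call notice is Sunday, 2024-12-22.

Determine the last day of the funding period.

2024-12-30

The last day of the funding period: 2024-12-22 + 7 days = 2024-12-29. That falls on a Sunday, so it rolls to the next business day, Monday, 2024-12-30.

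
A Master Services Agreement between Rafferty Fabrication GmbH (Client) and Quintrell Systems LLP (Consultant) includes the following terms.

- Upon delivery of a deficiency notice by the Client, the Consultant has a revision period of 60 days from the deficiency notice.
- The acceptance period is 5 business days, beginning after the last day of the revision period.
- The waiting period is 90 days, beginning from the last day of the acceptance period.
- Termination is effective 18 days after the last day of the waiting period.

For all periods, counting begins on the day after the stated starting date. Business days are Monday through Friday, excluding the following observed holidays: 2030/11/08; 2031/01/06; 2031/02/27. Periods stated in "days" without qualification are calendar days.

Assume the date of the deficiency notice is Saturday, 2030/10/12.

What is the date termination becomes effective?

The last day of the revision period: 60 calendar days after 2030/10/12 is 2030/12/11.
The last day of the acceptance period: 5 business days after Wednesday, 2030/12/11, skipping weekends — Dec 12, Dec 13, Dec 16, Dec 17, Dec 18 — lands on Wednesday, 2030/12/18.
The last day of the waiting period: 2030/12/18 + 90 days = 2031/03/18.
The date termination becomes effective: 18 calendar days after 2031/03/18 is 2031/04/05.

2031/04/05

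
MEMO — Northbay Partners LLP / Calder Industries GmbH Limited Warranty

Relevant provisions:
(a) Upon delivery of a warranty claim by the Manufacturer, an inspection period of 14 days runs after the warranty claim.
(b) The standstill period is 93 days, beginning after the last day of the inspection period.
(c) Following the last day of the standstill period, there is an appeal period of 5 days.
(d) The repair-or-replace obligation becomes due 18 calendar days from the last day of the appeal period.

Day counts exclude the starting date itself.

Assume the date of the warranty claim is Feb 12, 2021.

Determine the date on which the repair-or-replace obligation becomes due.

The last day of the inspection period: 14 calendar days after Feb 12, 2021 is Feb 26, 2021.
The last day of the standstill period: Feb 26, 2021 + 93 days = May 30, 2021.
The last day of the appeal period: May 30, 2021 + 5 days = Jun 4, 2021.
The date on which the repair-or-replace obligation becomes due: 18 calendar days after Jun 4, 2021 is Jun 22, 2021.

Jun 22, 2021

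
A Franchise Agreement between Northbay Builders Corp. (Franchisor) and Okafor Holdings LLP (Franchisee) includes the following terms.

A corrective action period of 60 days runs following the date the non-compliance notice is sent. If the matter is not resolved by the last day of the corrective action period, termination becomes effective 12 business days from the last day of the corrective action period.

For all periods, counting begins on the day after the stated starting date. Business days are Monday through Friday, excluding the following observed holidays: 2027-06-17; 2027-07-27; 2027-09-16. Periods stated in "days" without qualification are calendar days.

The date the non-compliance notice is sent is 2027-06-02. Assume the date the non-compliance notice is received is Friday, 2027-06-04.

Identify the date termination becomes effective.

Adding 60 calendar days to 2027-06-02 gives 2027-08-01, which is the last day of the corrective action period.
From Sunday, 2027-08-01, 12 business days (Aug 2, Aug 3, Aug 4, Aug 5, …, Aug 13, Aug 16, Aug 17, skipping weekends) brings us to Tuesday, 2027-08-17, which is the date termination becomes effective.

2027-08-17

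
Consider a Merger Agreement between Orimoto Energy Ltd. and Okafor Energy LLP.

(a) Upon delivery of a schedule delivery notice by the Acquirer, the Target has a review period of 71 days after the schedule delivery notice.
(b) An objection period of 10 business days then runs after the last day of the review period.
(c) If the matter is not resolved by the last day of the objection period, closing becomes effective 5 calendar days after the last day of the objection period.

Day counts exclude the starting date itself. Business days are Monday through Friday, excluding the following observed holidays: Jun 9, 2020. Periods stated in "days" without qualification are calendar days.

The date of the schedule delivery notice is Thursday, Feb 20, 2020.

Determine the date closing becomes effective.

Adding 71 calendar days to Feb 20, 2020 gives May 1, 2020, which is the last day of the review period.
From Friday, May 1, 2020, 10 business days (May 4, May 5, May 6, May 7, May 8, May 11, May 12, May 13, May 14, May 15, skipping weekends) brings us to Friday, May 15, 2020, which is the last day of the objection period.
The date closing becomes effective: May 15, 2020 + 5 days = May 20, 2020.

May 20, 2020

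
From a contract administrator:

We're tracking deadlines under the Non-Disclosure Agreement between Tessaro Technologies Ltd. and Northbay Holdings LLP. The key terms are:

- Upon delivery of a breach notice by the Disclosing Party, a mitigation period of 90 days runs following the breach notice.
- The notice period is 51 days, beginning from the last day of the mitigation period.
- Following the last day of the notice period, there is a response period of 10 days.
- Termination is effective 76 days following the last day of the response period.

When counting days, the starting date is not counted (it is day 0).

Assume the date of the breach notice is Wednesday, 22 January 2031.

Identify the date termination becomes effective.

6 September 2031

The last day of the mitigation period: 90 calendar days after 22 January 2031 is 22 April 2031.
Adding 51 calendar days to 22 April 2031 gives 12 June 2031, which is the last day of the notice period.
Adding 10 calendar days to 12 June 2031 gives 22 June 2031, which is the last day of the response period.
The date termination becomes effective: 22 June 2031 + 76 days = 6 September 2031.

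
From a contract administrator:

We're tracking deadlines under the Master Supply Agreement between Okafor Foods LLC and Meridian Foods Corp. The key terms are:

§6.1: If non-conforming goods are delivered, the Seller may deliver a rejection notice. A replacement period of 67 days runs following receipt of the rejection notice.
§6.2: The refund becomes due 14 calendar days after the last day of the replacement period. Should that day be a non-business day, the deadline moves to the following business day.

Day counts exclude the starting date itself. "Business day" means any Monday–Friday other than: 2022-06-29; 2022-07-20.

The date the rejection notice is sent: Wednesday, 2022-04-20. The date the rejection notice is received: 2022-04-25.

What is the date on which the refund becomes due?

2022-07-15

The last day of the replacement period: 2022-04-25 + 67 days = 2022-07-01.
The date on which the refund becomes due: 14 calendar days after 2022-07-01 is 2022-07-15. 2022-07-15 is a Friday and is not a listed holiday, so no roll-forward applies.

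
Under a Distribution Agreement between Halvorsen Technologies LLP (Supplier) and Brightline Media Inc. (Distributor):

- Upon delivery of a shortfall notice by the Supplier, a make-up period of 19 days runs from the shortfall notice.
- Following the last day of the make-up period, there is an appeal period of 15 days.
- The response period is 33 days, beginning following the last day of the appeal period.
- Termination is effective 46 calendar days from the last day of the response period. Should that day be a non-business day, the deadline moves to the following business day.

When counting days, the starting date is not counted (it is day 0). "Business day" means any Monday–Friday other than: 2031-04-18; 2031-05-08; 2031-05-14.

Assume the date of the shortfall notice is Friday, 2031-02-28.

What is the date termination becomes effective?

The last day of the make-up period: 2031-02-28 + 19 days = 2031-03-19.
The last day of the appeal period: 2031-03-19 + 15 days = 2031-04-03.
Adding 33 calendar days to 2031-04-03 gives 2031-05-06, which is the last day of the response period.
The date termination becomes effective: 2031-05-06 + 46 days = 2031-06-21. That falls on a Saturday, so it rolls to the next business day, Monday, 2031-06-23.

2031-06-23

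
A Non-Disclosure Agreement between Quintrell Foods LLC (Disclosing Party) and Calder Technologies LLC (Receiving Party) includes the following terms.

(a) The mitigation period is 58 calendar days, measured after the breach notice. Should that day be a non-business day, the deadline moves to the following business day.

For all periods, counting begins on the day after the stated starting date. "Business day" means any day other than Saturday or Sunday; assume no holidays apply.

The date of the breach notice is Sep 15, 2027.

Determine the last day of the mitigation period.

Nov 12, 2027

Adding 58 calendar days to Sep 15, 2027 gives Nov 12, 2027, which is the last day of the mitigation period. Nov 12, 2027 is a Friday, so no roll-forward applies.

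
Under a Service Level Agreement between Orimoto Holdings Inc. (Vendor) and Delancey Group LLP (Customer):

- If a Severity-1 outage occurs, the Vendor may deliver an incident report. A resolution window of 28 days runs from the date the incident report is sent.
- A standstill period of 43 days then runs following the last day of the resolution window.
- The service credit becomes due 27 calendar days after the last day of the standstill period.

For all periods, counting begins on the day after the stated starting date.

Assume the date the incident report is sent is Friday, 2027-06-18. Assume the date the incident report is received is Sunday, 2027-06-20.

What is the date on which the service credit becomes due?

The last day of the resolution window: 2027-06-18 + 28 days = 2027-07-16.
Adding 43 calendar days to 2027-07-16 gives 2027-08-28, which is the last day of the standstill period.
The date on which the service credit becomes due: 27 calendar days after 2027-08-28 is 2027-09-24.

2027-09-24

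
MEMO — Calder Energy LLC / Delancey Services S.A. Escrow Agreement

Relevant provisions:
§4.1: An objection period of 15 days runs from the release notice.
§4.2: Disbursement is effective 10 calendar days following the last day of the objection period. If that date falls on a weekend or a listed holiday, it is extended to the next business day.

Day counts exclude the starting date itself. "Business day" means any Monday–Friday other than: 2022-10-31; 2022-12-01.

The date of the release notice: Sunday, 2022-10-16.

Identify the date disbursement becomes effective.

The last day of the objection period: 15 calendar days after 2022-10-16 is 2022-10-31.
The date disbursement becomes effective: 2022-10-31 + 10 days = 2022-11-10. 2022-11-10 is a Thursday and is not a listed holiday, so no roll-forward applies.

2022-11-10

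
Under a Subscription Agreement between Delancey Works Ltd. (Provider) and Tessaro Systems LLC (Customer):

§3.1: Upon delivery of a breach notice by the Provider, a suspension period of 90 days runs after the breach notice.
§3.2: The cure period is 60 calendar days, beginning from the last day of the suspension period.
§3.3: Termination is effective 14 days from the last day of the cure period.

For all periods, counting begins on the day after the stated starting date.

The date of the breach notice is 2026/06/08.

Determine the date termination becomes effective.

Adding 90 calendar days to 2026/06/08 gives 2026/09/06, which is the last day of the suspension period.
The last day of the cure period: 60 calendar days after 2026/09/06 is 2026/11/05.
The date termination becomes effective: 14 calendar days after 2026/11/05 is 2026/11/19.

2026/11/19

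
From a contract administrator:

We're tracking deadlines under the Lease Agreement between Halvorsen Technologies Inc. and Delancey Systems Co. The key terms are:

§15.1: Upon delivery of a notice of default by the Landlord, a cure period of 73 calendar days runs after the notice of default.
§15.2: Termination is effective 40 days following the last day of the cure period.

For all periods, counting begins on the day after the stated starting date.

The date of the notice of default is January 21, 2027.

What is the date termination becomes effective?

The last day of the cure period: January 21, 2027 + 73 days = April 4, 2027.
The date termination becomes effective: 40 calendar days after April 4, 2027 is May 14, 2027.

May 14, 2027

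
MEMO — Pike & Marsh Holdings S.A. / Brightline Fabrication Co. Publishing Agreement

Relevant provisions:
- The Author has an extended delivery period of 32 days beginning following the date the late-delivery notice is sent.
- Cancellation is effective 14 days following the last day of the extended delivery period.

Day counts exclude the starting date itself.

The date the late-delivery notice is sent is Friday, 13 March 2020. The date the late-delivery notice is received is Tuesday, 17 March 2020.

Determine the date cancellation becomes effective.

28 April 2020

The last day of the extended delivery period: 13 March 2020 + 32 days = 14 April 2020.
Adding 14 calendar days to 14 April 2020 gives 28 April 2020, which is the date cancellation becomes effective.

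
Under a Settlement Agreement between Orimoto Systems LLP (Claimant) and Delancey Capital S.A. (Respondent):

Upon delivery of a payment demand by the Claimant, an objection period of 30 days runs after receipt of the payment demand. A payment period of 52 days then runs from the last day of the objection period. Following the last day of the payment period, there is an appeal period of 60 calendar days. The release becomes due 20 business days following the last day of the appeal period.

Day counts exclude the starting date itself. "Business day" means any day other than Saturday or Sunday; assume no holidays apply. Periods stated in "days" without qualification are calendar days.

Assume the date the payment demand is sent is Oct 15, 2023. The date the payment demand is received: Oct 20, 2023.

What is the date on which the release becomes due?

The last day of the objection period: 30 calendar days after Oct 20, 2023 is Nov 19, 2023.
Adding 52 calendar days to Nov 19, 2023 gives Jan 10, 2024, which is the last day of the payment period.
Adding 60 calendar days to Jan 10, 2024 gives Mar 10, 2024, which is the last day of the appeal period.
From Sunday, Mar 10, 2024, 20 business days (Mar 11, Mar 12, Mar 13, Mar 14, …, Apr 3, Apr 4, Apr 5, skipping weekends) brings us to Friday, Apr 5, 2024, which is the date on which the release becomes due.

Apr 5, 2024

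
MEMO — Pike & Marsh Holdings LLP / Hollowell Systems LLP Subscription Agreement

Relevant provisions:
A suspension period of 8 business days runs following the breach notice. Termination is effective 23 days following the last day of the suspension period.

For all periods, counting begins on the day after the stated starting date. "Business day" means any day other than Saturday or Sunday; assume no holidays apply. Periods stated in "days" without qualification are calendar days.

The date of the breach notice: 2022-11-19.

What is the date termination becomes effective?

The last day of the suspension period: counting 8 business days from Saturday, 2022-11-19 (Nov 21, Nov 22, Nov 23, Nov 24, Nov 25, Nov 28, Nov 29, Nov 30, skipping weekends) reaches Wednesday, 2022-11-30.
The date termination becomes effective: 2022-11-30 + 23 days = 2022-12-23.

2022-12-23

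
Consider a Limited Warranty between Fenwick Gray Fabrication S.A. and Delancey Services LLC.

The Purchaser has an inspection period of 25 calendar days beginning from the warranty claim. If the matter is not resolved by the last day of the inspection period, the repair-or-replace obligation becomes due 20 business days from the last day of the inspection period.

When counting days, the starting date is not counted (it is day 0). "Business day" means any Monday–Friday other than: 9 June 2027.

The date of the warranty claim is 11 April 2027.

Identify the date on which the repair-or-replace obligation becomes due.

Adding 25 calendar days to 11 April 2027 gives 6 May 2027, which is the last day of the inspection period.
From Thursday, 6 May 2027, 20 business days (May 7, May 10, May 11, May 12, …, Jun 1, Jun 2, Jun 3, skipping weekends) brings us to Thursday, 3 June 2027, which is the date on which the repair-or-replace obligation becomes due.

3 June 2027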